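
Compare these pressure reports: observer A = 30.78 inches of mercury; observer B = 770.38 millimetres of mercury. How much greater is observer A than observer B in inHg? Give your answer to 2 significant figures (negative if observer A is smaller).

observer B: 770.38 mmHg = 30.3299 inHg.
Difference: 30.7800 − 30.3299 = 0.45 inHg.

0.45 inHg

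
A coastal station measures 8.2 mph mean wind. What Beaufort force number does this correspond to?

Beaufort force 3

8.2 mph = 3.7 m/s, which is Beaufort 3 (gentle breeze, 3.4–5.4 m/s).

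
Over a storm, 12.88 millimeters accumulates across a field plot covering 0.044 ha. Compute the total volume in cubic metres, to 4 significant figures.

Area: 0.044 ha = 440 m².
1 mm over 1 m² is 1 L, so volume = 12.88 × 440 = 5667.2 L = 5.667 m³.

5.667 cubic metres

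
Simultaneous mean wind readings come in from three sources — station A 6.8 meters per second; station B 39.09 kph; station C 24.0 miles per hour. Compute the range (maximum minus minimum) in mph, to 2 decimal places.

9.08 mph

station A: 6.8 m/s = 15.2112 mph.
station B: 39.09 km/h = 24.2894 mph.
Spread: 24.2894 − 15.2112 = 9.08 mph.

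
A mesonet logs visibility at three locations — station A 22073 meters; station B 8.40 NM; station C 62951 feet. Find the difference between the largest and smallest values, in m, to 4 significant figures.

station B: 8.40 nmi = 15556.80 m.
station C: 62951 ft = 19187.46 m.
Spread: 22073.00 − 15556.80 = 6516 m.

6516 m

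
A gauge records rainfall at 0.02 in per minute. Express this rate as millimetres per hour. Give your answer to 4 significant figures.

0.02 in/minute × 25.4 mm/in × 60 minute/hour = 30.48 mm/hour.

30.48 mm/hour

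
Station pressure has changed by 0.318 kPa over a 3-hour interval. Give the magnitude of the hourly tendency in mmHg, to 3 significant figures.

0.318 kPa / 3 h × 7.50062 mmHg/kPa = 0.795 mmHg/h.

0.795 mmHg per hour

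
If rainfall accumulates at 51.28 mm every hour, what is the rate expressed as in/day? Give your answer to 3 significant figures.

48.5 in/day

51.28 mm/hour × 0.0393701 in/mm × 24 hour/day = 48.5 in/day.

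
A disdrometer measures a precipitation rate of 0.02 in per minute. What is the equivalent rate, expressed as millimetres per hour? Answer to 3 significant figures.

0.02 in/minute × 25.4 mm/in × 60 minute/hour = 30.5 mm/hour.

30.5 mm/hour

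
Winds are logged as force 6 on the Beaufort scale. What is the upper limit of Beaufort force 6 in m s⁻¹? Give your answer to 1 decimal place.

Beaufort 6 (strong breeze) spans 10.8–13.8 m/s.

13.8 m/s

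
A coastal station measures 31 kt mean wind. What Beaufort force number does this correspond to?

Beaufort force 7

31 kt lies in the Beaufort 7 band (near gale, 28–33 kt).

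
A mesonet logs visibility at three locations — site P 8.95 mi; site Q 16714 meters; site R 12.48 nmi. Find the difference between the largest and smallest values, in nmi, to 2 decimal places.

site P: 8.95 SM = 7.7773 nmi.
site Q: 16714 m = 9.0248 nmi.
Spread: 12.4800 − 7.7773 = 4.70 nmi.

4.70 nmi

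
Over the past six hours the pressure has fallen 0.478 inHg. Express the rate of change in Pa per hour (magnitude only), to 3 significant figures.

270 Pa per hour

0.478 inHg / 6 h × 3386.39 Pa/inHg = 270 Pa/h.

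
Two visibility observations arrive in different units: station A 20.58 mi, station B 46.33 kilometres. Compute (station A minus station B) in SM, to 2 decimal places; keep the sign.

station B: 46.33 km = 28.7881 SM.
Difference: 20.5800 − 28.7881 = -8.21 SM.

-8.21 SM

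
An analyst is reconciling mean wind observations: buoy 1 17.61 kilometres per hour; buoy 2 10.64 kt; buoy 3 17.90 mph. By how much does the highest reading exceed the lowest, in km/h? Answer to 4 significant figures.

buoy 2: 10.64 kt = 19.7053 km/h.
buoy 3: 17.90 mph = 28.8073 km/h.
Spread: 28.8073 − 17.6100 = 11.20 km/h.

11.20 km/h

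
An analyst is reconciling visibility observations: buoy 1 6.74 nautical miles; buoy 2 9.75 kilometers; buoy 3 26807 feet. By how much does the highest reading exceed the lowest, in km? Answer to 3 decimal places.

4.312 km

buoy 1: 6.74 nmi = 12.48248 km.
buoy 3: 26807 ft = 8.17077 km.
Spread: 12.48248 − 8.17077 = 4.312 km.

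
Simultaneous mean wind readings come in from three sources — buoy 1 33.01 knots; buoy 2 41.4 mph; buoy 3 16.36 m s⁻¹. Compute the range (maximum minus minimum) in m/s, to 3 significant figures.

buoy 1: 33.01 kt = 16.9818 m/s.
buoy 2: 41.4 mph = 18.5075 m/s.
Spread: 18.5075 − 16.3600 = 2.15 m/s.

2.15 m/s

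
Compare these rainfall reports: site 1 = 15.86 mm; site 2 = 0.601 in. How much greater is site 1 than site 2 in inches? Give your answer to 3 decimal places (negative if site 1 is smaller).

site 1: 15.86 mm = 0.62441 in.
Difference: 0.62441 − 0.60100 = 0.023 in.

0.023 in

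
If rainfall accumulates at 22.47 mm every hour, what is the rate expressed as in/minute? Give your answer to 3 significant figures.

0.0147 in/minute

22.47 mm/hour × 0.0393701 in/mm × 0.0166667 hour/minute = 0.0147 in/minute.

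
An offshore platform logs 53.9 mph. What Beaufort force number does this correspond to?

53.9 mph = 24.1 m/s, which is Beaufort 9 (strong gale, 20.8–24.4 m/s).

Beaufort force 9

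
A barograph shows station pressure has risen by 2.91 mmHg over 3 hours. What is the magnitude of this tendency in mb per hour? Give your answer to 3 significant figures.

2.91 mmHg / 3 h × 1.33322 mb/mmHg = 1.29 mb/h.

1.29 mb per hour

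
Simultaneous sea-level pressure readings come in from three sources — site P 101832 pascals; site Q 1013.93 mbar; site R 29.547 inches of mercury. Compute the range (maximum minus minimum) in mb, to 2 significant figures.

18 mb

site P: 101832 Pa = 1018.32 mb.
site R: 29.547 inHg = 1000.58 mb.
Spread: 1018.32 − 1000.58 = 18 mb.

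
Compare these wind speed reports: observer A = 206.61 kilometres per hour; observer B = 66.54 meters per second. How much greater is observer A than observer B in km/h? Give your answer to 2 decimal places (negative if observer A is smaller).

-32.93 km/h

observer B: 66.54 m/s = 239.5440 km/h.
Difference: 206.6100 − 239.5440 = -32.93 km/h.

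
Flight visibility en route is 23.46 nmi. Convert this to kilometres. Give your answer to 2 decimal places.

1 nmi = 1.852 km, so 23.46 × 1.852 = 43.45 km.

43.45 km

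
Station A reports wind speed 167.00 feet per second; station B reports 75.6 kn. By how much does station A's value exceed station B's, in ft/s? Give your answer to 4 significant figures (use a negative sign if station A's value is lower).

station B: 75.6 kt = 127.5984 ft/s.
Difference: 167.0000 − 127.5984 = 39.40 ft/s.

39.40 ft/s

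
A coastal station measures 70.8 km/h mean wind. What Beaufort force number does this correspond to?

Beaufort force 8

70.8 km/h = 19.7 m/s, which is Beaufort 8 (gale, 17.2–20.7 m/s).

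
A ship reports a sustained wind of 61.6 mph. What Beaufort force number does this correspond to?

Beaufort force 10

61.6 mph = 27.5 m/s, which is Beaufort 10 (storm, 24.5–28.4 m/s).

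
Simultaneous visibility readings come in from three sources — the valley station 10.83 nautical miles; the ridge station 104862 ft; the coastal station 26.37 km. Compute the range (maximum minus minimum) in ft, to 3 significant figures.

39100 ft

the valley station: 10.83 nmi = 65804.33 ft.
the coastal station: 26.37 km = 86515.75 ft.
Spread: 104862.00 − 65804.33 = 39100 ft.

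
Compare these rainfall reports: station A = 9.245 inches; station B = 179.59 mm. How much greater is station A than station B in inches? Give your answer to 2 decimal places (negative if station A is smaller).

2.17 in

station B: 179.59 mm = 7.0705 in.
Difference: 9.2450 − 7.0705 = 2.17 in.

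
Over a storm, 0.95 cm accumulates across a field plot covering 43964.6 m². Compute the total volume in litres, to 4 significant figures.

417700 litres

Depth: 0.95 cm × 10 = 9.5 mm.
1 mm over 1 m² is 1 L, so volume = 9.5 × 43964.6 = 417663.7 L ≈ 417700 L.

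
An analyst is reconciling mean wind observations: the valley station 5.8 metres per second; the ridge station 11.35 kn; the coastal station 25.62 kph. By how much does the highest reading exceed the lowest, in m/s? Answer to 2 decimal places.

1.32 m/s

the ridge station: 11.35 kt = 5.8389 m/s.
the coastal station: 25.62 km/h = 7.1167 m/s.
Spread: 7.1167 − 5.8000 = 1.32 m/s.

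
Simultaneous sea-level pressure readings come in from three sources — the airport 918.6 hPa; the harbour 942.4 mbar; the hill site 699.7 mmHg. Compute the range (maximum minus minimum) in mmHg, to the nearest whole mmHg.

18 mmHg

the airport: 918.6 hPa = 689.01 mmHg.
the harbour: 942.4 mb = 706.86 mmHg.
Spread: 706.86 − 689.01 = 18 mmHg.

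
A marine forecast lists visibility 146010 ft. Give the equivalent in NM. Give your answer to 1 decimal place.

24.0 nmi

1 ft = 0.000164579 nmi, so 146010 × 0.000164579 = 24.0 nmi.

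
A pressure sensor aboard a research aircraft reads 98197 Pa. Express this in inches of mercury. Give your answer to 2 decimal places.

1 Pa = 0.0002953 inHg, so 98197 × 0.0002953 = 29.00 inHg.

29.00 inHg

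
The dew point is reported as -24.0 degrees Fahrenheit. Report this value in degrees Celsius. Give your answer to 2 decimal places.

-31.11 °C

°C = (°F − 32) × 5/9 = (-24.0 − 32) / 1.8 = -31.11 °C.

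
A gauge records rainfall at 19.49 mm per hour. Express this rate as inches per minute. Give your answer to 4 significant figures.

19.49 mm/hour × 0.0393701 in/mm × 0.0166667 hour/minute = 0.01279 in/minute.

0.01279 in/minute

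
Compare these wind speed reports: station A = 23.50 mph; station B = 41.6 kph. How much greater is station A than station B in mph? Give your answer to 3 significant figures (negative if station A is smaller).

-2.35 mph

station B: 41.6 km/h = 25.8490 mph.
Difference: 23.5000 − 25.8490 = -2.35 mph.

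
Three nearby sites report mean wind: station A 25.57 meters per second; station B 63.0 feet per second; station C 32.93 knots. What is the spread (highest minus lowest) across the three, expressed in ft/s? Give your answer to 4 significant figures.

28.31 ft/s

station A: 25.57 m/s = 83.8911 ft/s.
station C: 32.93 kt = 55.5796 ft/s.
Spread: 83.8911 − 55.5796 = 28.31 ft/s.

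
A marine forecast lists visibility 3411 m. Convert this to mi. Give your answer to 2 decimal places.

1 m = 0.000621371 SM, so 3411 × 0.000621371 = 2.12 SM.

2.12 SM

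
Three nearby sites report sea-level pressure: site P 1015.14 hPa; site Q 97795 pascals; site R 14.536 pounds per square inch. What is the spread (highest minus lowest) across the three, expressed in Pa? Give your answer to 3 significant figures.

3720 Pa

site P: 1015.14 hPa = 101514.00 Pa.
site R: 14.536 psi = 100222.19 Pa.
Spread: 101514.00 − 97795.00 = 3720 Pa.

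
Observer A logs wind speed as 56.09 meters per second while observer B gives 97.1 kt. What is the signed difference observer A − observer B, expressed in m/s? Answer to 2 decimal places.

6.14 m/s

observer B: 97.1 kt = 49.9526 m/s.
Difference: 56.0900 − 49.9526 = 6.14 m/s.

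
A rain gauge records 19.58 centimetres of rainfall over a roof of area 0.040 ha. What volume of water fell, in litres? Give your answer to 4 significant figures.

78320 litres

Depth: 19.58 cm × 10 = 195.8 mm.
Area: 0.040 ha = 400 m².
1 mm over 1 m² is 1 L, so volume = 195.8 × 400 = 78320 L.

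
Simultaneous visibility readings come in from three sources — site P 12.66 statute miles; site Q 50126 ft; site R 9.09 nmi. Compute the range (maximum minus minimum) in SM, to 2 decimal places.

3.17 SM

site Q: 50126 ft = 9.4936 SM.
site R: 9.09 nmi = 10.4606 SM.
Spread: 12.6600 − 9.4936 = 3.17 SM.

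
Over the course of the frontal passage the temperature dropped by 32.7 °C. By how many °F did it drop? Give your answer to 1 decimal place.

58.9 °F

For a temperature change the 32° offset cancels: Δ°F = 32.7 × 1.8 = 58.9 °F.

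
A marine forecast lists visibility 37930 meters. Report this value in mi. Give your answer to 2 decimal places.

23.57 SM

1 m = 0.000621371 SM, so 37930 × 0.000621371 = 23.57 SM.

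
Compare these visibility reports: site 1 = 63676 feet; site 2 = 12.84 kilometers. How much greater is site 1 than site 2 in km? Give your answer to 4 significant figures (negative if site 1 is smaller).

6.568 km

site 1: 63676 ft = 19.40844 km.
Difference: 19.40844 − 12.84000 = 6.568 km.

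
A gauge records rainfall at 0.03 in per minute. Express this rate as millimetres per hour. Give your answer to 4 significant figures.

45.72 mm/hour

0.03 in/minute × 25.4 mm/in × 60 minute/hour = 45.72 mm/hour.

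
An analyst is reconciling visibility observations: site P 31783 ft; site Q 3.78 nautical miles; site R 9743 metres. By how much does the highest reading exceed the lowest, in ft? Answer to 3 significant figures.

9000 ft

site Q: 3.78 nmi = 22967.72 ft.
site R: 9743 m = 31965.22 ft.
Spread: 31965.22 − 22967.72 = 9000 ft.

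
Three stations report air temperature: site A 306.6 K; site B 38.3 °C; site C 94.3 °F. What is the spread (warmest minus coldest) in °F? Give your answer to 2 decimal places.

8.73 °F

site A: 306.6 K = 33.450 °C.
site C: 94.3 °F = 34.611 °C.
Spread: 38.300 − 33.450 = 4.850 °C = 8.73 °F.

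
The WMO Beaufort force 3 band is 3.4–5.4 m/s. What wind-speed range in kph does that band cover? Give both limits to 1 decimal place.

12.2 to 19.4 km/h

3.4–5.4 m/s × 3.6 = 12.2–19.4 km/h.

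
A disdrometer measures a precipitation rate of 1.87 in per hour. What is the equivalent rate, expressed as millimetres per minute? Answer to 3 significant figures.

1.87 in/hour × 25.4 mm/in × 0.0166667 hour/minute = 0.792 mm/minute.

0.792 mm/minute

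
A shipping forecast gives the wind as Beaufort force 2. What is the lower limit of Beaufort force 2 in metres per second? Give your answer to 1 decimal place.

1.6 m/s

Beaufort 2 (light breeze) spans 1.6–3.3 m/s.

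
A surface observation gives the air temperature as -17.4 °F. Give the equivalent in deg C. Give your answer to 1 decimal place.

°C = (°F − 32) × 5/9 = (-17.4 − 32) / 1.8 = -27.4 °C.

-27.4 °C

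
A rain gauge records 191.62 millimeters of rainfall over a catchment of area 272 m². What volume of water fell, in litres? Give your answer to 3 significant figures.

52100 litres

1 mm over 1 m² is 1 L, so volume = 191.62 × 272 = 52120.64 L ≈ 52100 L.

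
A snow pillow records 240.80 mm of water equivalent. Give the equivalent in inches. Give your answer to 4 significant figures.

9.480 in

1 mm = 0.0393701 in, so 240.80 × 0.0393701 = 9.480 in.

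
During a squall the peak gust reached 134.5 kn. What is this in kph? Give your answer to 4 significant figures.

1 kt = 1.852 km/h, so 134.5 × 1.852 = 249.1 km/h.

249.1 km/h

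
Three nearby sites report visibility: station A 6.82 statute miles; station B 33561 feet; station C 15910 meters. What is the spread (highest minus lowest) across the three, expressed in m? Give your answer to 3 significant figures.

5680 m

station A: 6.82 SM = 10975.73 m.
station B: 33561 ft = 10229.39 m.
Spread: 15910.00 − 10229.39 = 5680 m.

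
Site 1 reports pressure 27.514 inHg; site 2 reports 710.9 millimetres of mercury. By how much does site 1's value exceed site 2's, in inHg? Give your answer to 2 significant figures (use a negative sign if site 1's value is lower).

-0.47 inHg

site 2: 710.9 mmHg = 27.9882 inHg.
Difference: 27.5140 − 27.9882 = -0.47 inHg.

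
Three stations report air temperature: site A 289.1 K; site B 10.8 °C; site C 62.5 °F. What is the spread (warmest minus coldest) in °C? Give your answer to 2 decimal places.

6.14 °C

site A: 289.1 K = 15.950 °C.
site C: 62.5 °F = 16.944 °C.
Spread: 16.944 − 10.800 = 6.144 °C.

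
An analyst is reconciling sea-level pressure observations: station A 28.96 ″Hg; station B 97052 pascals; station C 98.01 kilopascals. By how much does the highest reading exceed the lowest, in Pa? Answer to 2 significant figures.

1000 Pa

station A: 28.96 inHg = 98069.83 Pa.
station C: 98.01 kPa = 98010.00 Pa.
Spread: 98069.83 − 97052.00 = 1000 Pa.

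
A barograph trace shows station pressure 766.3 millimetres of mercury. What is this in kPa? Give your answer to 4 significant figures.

102.2 kPa

1 mmHg = 0.133322 kPa, so 766.3 × 0.133322 = 102.2 kPa.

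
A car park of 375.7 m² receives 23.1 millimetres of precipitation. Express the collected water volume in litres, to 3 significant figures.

1 mm over 1 m² is 1 L, so volume = 23.1 × 375.7 = 8678.67 L ≈ 8680 L.

8680 litres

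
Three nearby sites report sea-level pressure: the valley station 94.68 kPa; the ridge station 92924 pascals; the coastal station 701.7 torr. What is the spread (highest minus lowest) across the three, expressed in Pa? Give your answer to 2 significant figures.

the valley station: 94.68 kPa = 94680.00 Pa.
the coastal station: 701.7 mmHg = 93552.32 Pa.
Spread: 94680.00 − 92924.00 = 1800 Pa.

1800 Pa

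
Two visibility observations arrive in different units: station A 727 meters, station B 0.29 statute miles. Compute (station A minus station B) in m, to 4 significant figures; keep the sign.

station B: 0.29 SM = 466.710 m.
Difference: 727.000 − 466.710 = 260.3 m.

260.3 m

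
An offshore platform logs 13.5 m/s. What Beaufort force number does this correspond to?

13.5 m/s lies in the Beaufort 6 band (strong breeze, 10.8–13.8 m/s).

Beaufort force 6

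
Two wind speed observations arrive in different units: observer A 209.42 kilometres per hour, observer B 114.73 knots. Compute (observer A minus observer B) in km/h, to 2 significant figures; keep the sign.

-3.1 km/h

observer B: 114.73 kt = 212.480 km/h.
Difference: 209.420 − 212.480 = -3.1 km/h.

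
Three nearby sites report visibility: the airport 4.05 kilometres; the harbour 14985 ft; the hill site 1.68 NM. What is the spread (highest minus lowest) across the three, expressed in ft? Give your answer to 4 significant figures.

the airport: 4.05 km = 13287.40 ft.
the hill site: 1.68 nmi = 10207.87 ft.
Spread: 14985.00 − 10207.87 = 4777 ft.

4777 ft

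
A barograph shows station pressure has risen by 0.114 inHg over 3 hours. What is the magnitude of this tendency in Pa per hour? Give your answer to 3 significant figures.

129 Pa per hour

0.114 inHg / 3 h × 3386.39 Pa/inHg = 129 Pa/h.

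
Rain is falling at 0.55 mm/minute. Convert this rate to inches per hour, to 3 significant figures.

0.55 mm/minute × 0.0393701 in/mm × 60 minute/hour = 1.30 in/hour.

1.30 in/hour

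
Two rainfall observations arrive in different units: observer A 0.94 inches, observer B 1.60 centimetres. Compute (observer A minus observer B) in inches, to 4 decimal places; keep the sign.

observer B: 1.60 cm = 0.629921 in.
Difference: 0.940000 − 0.629921 = 0.3101 in.

0.3101 in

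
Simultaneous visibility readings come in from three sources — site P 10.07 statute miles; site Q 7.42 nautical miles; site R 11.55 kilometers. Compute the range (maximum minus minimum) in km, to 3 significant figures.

4.66 km

site P: 10.07 SM = 16.2061 km.
site Q: 7.42 nmi = 13.7418 km.
Spread: 16.2061 − 11.5500 = 4.66 km.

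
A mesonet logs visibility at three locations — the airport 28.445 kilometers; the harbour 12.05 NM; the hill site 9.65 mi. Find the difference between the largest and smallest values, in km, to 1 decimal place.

12.9 km

the harbour: 12.05 nmi = 22.317 km.
the hill site: 9.65 SM = 15.530 km.
Spread: 28.445 − 15.530 = 12.9 km.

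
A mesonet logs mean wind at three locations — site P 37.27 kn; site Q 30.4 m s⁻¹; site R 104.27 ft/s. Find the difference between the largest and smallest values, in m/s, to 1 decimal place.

12.6 m/s

site P: 37.27 kt = 19.173 m/s.
site R: 104.27 ft/s = 31.781 m/s.
Spread: 31.781 − 19.173 = 12.6 m/s.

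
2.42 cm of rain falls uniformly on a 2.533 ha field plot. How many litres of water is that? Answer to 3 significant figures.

Depth: 2.42 cm × 10 = 24.2 mm.
Area: 2.533 ha = 25330 m².
1 mm over 1 m² is 1 L, so volume = 24.2 × 25330 = 612986 L ≈ 613000 L.

613000 litres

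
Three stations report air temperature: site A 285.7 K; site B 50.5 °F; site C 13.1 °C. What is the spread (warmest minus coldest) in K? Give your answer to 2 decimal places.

2.82 K

site A: 285.7 K = 12.550 °C.
site B: 50.5 °F = 10.278 °C.
Spread: 13.100 − 10.278 = 2.822 °C.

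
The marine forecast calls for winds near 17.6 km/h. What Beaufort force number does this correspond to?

17.6 km/h = 4.9 m/s, which is Beaufort 3 (gentle breeze, 3.4–5.4 m/s).

Beaufort force 3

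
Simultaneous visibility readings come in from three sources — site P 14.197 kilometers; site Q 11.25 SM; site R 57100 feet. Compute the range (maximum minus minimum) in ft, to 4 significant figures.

site P: 14.197 km = 46578.08 ft.
site Q: 11.25 SM = 59400.00 ft.
Spread: 59400.00 − 46578.08 = 12820 ft.

12820 ft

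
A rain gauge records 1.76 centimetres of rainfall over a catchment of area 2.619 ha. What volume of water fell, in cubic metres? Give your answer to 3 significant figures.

Depth: 1.76 cm × 10 = 17.6 mm.
Area: 2.619 ha = 26190 m².
1 mm over 1 m² is 1 L, so volume = 17.6 × 26190 = 460944 L = 461 m³.

461 cubic metres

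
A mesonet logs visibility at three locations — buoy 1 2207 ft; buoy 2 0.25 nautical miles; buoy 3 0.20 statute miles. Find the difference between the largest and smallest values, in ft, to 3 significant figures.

buoy 2: 0.25 nmi = 1519.03 ft.
buoy 3: 0.20 SM = 1056.00 ft.
Spread: 2207.00 − 1056.00 = 1150 ft.

1150 ft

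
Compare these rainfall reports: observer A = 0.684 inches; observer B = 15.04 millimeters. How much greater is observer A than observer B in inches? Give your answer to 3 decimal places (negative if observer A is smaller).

observer B: 15.04 mm = 0.59213 in.
Difference: 0.68400 − 0.59213 = 0.092 in.

0.092 in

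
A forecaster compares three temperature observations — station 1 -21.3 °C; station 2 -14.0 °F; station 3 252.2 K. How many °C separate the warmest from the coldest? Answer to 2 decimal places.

station 2: -14.0 °F = -25.556 °C.
station 3: 252.2 K = -20.950 °C.
Spread: (-20.950) − (-25.556) = 4.606 °C.

4.61 °C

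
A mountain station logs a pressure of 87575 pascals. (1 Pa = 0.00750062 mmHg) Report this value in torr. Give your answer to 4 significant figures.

656.9 mmHg

1 Pa = 0.00750062 mmHg, so 87575 × 0.00750062 = 656.9 mmHg.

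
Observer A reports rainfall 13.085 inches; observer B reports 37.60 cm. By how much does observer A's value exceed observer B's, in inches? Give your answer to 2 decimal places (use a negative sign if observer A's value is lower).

-1.72 in

observer B: 37.60 cm = 14.8031 in.
Difference: 13.0850 − 14.8031 = -1.72 in.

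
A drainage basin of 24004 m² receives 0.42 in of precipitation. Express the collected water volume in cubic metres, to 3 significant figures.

Depth: 0.42 in × 25.4 = 10.668 mm.
1 mm over 1 m² is 1 L, so volume = 10.668 × 24004 = 256074.67 L = 256 m³.

256 cubic metres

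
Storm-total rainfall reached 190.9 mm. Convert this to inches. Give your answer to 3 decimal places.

1 mm = 0.0393701 in, so 190.9 × 0.0393701 = 7.516 in.

7.516 in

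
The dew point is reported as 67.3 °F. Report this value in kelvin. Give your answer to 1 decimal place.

292.8 K

First to °C: 19.61 °C.
Then to K: 292.8 K.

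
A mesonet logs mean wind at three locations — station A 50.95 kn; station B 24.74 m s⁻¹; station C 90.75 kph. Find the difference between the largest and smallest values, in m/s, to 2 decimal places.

1.47 m/s

station A: 50.95 kt = 26.2109 m/s.
station C: 90.75 km/h = 25.2083 m/s.
Spread: 26.2109 − 24.7400 = 1.47 m/s.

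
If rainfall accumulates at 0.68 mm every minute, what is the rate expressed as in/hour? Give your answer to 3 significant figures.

1.61 in/hour

0.68 mm/minute × 0.0393701 in/mm × 60 minute/hour = 1.61 in/hour.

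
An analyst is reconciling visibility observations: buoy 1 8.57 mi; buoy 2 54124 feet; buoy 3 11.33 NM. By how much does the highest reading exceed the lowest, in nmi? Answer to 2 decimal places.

3.88 nmi

buoy 1: 8.57 SM = 7.4471 nmi.
buoy 2: 54124 ft = 8.9077 nmi.
Spread: 11.3300 − 7.4471 = 3.88 nmi.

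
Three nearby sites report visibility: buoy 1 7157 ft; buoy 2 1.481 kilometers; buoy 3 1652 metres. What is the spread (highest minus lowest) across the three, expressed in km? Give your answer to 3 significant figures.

0.700 km

buoy 1: 7157 ft = 2.18145 km.
buoy 3: 1652 m = 1.65200 km.
Spread: 2.18145 − 1.48100 = 0.700 km.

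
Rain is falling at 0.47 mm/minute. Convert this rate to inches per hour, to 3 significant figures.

1.11 in/hour

0.47 mm/minute × 0.0393701 in/mm × 60 minute/hour = 1.11 in/hour.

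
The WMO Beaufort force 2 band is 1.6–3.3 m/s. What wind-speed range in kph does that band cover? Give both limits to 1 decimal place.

1.6–3.3 m/s × 3.6 = 5.8–11.9 km/h.

5.8 to 11.9 km/h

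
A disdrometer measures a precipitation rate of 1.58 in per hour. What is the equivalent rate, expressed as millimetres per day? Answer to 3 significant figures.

1.58 in/hour × 25.4 mm/in × 24 hour/day = 963 mm/day.

963 mm/day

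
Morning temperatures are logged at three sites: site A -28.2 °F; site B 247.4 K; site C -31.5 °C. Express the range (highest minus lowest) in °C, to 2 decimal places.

7.69 °C

site A: -28.2 °F = -33.444 °C.
site B: 247.4 K = -25.750 °C.
Spread: (-25.750) − (-33.444) = 7.694 °C.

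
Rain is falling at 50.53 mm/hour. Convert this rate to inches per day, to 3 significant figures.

50.53 mm/hour × 0.0393701 in/mm × 24 hour/day = 47.7 in/day.

47.7 in/day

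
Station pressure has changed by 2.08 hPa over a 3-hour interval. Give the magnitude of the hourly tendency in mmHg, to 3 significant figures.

0.520 mmHg per hour

2.08 hPa / 3 h × 0.750062 mmHg/hPa = 0.520 mmHg/h.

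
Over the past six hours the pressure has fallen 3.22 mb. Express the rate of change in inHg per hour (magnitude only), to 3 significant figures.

3.22 mb / 6 h × 0.02953 inHg/mb = 0.0158 inHg/h.

0.0158 inHg per hour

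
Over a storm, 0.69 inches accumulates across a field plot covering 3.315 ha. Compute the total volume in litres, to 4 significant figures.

Depth: 0.69 in × 25.4 = 17.526 mm.
Area: 3.315 ha = 33150 m².
1 mm over 1 m² is 1 L, so volume = 17.526 × 33150 = 580986.9 L ≈ 581000 L.

581000 litres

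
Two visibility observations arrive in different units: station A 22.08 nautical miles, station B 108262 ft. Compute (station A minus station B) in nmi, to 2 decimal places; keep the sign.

4.26 nmi

station B: 108262 ft = 17.8176 nmi.
Difference: 22.0800 − 17.8176 = 4.26 nmi.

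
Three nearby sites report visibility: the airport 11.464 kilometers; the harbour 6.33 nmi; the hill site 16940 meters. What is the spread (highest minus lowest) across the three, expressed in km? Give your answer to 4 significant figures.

the harbour: 6.33 nmi = 11.72316 km.
the hill site: 16940 m = 16.94000 km.
Spread: 16.94000 − 11.46400 = 5.476 km.

5.476 km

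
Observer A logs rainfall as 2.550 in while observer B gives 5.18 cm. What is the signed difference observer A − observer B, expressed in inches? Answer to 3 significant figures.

0.511 in

observer B: 5.18 cm = 2.03937 in.
Difference: 2.55000 − 2.03937 = 0.511 in.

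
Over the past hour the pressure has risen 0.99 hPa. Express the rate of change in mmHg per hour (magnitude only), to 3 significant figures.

0.99 hPa / 1 h × 0.750062 mmHg/hPa = 0.743 mmHg/h.

0.743 mmHg per hour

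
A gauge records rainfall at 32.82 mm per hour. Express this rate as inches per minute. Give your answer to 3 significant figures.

0.0215 in/minute

32.82 mm/hour × 0.0393701 in/mm × 0.0166667 hour/minute = 0.0215 in/minute.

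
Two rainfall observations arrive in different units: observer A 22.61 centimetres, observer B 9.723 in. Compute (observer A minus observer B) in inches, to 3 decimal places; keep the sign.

-0.821 in

observer A: 22.61 cm = 8.90157 in.
Difference: 8.90157 − 9.72300 = -0.821 in.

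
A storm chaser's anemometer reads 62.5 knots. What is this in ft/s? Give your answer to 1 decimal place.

1 kt = 1.68781 ft/s, so 62.5 × 1.68781 = 105.5 ft/s.

105.5 ft/s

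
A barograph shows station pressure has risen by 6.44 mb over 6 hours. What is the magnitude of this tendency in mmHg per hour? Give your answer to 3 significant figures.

6.44 mb / 6 h × 0.750062 mmHg/mb = 0.805 mmHg/h.

0.805 mmHg per hour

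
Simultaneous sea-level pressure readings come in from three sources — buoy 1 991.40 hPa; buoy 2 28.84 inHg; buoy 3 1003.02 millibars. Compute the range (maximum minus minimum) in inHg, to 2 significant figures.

buoy 1: 991.40 hPa = 29.2760 inHg.
buoy 3: 1003.02 mb = 29.6192 inHg.
Spread: 29.6192 − 28.8400 = 0.78 inHg.

0.78 inHg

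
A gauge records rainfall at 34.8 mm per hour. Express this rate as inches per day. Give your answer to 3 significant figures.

34.8 mm/hour × 0.0393701 in/mm × 24 hour/day = 32.9 in/day.

32.9 in/day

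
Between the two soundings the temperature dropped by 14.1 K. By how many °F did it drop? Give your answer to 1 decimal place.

For a temperature change the 32° offset cancels: Δ°F = 14.1 × 1.8 = 25.4 °F.

25.4 °F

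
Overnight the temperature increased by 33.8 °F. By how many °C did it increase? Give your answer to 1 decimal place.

18.8 °C

A change of 1 °C equals a change of 1.8 °F: Δ°C = 33.8 × 0.5556 = 18.8 °C.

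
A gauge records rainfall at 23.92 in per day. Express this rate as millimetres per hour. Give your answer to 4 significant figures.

23.92 in/day × 25.4 mm/in × 0.0416667 day/hour = 25.32 mm/hour.

25.32 mm/hour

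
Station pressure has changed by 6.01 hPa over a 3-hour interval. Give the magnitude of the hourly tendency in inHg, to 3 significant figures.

0.0592 inHg per hour

6.01 hPa / 3 h × 0.02953 inHg/hPa = 0.0592 inHg/h.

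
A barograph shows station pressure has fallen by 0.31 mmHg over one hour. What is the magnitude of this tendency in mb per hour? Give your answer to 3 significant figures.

0.413 mb per hour

0.31 mmHg / 1 h × 1.33322 mb/mmHg = 0.413 mb/h.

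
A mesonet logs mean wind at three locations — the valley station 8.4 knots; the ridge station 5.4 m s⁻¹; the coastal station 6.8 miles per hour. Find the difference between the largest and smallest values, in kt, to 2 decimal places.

the ridge station: 5.4 m/s = 10.4968 kt.
the coastal station: 6.8 mph = 5.9090 kt.
Spread: 10.4968 − 5.9090 = 4.59 kt.

4.59 kt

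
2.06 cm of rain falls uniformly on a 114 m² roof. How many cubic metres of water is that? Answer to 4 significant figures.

2.348 cubic metres

Depth: 2.06 cm × 10 = 20.6 mm.
1 mm over 1 m² is 1 L, so volume = 20.6 × 114 = 2348.4 L = 2.348 m³.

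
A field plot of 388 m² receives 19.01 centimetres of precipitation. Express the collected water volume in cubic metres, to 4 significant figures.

73.76 cubic metres

Depth: 19.01 cm × 10 = 190.1 mm.
1 mm over 1 m² is 1 L, so volume = 190.1 × 388 = 73758.8 L = 73.76 m³.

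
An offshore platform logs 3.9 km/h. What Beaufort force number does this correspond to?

3.9 km/h = 1.1 m/s, which is Beaufort 1 (light air, 0.3–1.5 m/s).

Beaufort force 1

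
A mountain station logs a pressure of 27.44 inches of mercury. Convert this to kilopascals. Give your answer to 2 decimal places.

1 inHg = 3.38639 kPa, so 27.44 × 3.38639 = 92.92 kPa.

92.92 kPa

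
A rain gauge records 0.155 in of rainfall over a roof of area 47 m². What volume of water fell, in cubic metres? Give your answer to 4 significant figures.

0.1850 cubic metres

Depth: 0.155 in × 25.4 = 3.937 mm.
1 mm over 1 m² is 1 L, so volume = 3.937 × 47 = 185.039 L = 0.1850 m³.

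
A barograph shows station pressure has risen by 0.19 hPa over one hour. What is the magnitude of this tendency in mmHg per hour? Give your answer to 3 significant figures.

0.143 mmHg per hour

0.19 hPa / 1 h × 0.750062 mmHg/hPa = 0.143 mmHg/h.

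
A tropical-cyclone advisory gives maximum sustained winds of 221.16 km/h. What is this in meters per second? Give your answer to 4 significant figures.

1 km/h = 0.277778 m/s, so 221.16 × 0.277778 = 61.43 m/s.

61.43 m/s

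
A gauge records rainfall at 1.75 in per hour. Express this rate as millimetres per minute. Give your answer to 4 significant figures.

1.75 in/hour × 25.4 mm/in × 0.0166667 hour/minute = 0.7408 mm/minute.

0.7408 mm/minute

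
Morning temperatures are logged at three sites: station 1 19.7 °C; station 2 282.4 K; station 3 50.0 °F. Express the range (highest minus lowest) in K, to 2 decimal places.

station 2: 282.4 K = 9.250 °C.
station 3: 50.0 °F = 10.000 °C.
Spread: 19.700 − 9.250 = 10.450 °C.

10.45 K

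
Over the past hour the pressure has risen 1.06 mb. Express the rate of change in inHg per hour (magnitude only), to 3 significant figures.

1.06 mb / 1 h × 0.02953 inHg/mb = 0.0313 inHg/h.

0.0313 inHg per hour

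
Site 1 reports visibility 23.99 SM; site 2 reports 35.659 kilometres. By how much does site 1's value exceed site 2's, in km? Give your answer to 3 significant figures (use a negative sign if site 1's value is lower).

site 1: 23.99 SM = 38.6082 km.
Difference: 38.6082 − 35.6590 = 2.95 km.

2.95 km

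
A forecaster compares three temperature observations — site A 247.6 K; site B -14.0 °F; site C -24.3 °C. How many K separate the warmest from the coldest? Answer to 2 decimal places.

site A: 247.6 K = -25.550 °C.
site B: -14.0 °F = -25.556 °C.
Spread: (-24.300) − (-25.556) = 1.256 °C.

1.26 K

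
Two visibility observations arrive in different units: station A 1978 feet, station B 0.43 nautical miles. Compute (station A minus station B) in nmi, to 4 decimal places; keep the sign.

station A: 1978 ft = 0.325537 nmi.
Difference: 0.325537 − 0.430000 = -0.1045 nmi.

-0.1045 nmi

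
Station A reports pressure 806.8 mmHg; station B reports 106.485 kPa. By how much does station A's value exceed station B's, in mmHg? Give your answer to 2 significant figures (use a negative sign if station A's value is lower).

station B: 106.485 kPa = 798.703 mmHg.
Difference: 806.800 − 798.703 = 8.1 mmHg.

8.1 mmHg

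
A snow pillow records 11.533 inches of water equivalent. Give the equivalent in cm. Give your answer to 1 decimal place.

1 in = 2.54 cm, so 11.533 × 2.54 = 29.3 cm.

29.3 cm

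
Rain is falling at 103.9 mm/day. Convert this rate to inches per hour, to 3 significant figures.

103.9 mm/day × 0.0393701 in/mm × 0.0416667 day/hour = 0.170 in/hour.

0.170 in/hour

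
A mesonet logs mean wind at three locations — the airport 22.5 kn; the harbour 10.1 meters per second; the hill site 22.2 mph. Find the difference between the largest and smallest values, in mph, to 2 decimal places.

3.69 mph

the airport: 22.5 kt = 25.8925 mph.
the harbour: 10.1 m/s = 22.5931 mph.
Spread: 25.8925 − 22.2000 = 3.69 mph.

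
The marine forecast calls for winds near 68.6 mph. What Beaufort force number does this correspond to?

Beaufort force 11

68.6 mph = 30.7 m/s, which is Beaufort 11 (violent storm, 28.5–32.6 m/s).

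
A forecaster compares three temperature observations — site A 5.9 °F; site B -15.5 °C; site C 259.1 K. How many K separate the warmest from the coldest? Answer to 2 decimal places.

1.45 K

site A: 5.9 °F = -14.500 °C.
site C: 259.1 K = -14.050 °C.
Spread: (-14.050) − (-15.500) = 1.450 °C.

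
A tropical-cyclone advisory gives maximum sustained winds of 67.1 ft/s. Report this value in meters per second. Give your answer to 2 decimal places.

20.45 m/s

1 ft/s = 0.3048 m/s, so 67.1 × 0.3048 = 20.45 m/s.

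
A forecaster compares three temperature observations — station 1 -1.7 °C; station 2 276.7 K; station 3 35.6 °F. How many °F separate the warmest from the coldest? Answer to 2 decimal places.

9.45 °F

station 2: 276.7 K = 3.550 °C.
station 3: 35.6 °F = 2.000 °C.
Spread: 3.550 − (-1.700) = 5.250 °C = 9.45 °F.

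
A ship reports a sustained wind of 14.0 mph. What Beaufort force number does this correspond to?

Beaufort force 4

14.0 mph = 6.3 m/s, which is Beaufort 4 (moderate breeze, 5.5–7.9 m/s).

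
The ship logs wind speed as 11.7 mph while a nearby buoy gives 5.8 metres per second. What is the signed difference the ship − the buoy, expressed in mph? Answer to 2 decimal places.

-1.27 mph

the buoy: 5.8 m/s = 12.9742 mph.
Difference: 11.7000 − 12.9742 = -1.27 mph.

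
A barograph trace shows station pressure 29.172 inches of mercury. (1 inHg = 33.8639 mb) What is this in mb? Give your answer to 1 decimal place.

1 inHg = 33.8639 mb, so 29.172 × 33.8639 = 987.9 mb.

987.9 mb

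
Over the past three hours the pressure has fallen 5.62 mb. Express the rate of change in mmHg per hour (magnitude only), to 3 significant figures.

5.62 mb / 3 h × 0.750062 mmHg/mb = 1.41 mmHg/h.

1.41 mmHg per hour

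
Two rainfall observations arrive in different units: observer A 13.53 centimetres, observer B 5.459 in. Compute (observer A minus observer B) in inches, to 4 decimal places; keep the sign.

observer A: 13.53 cm = 5.326772 in.
Difference: 5.326772 − 5.459000 = -0.1322 in.

-0.1322 in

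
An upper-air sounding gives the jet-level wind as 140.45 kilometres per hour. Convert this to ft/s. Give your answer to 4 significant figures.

128.0 ft/s

1 km/h = 0.911344 ft/s, so 140.45 × 0.911344 = 128.0 ft/s.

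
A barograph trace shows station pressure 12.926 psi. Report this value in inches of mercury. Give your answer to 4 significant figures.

26.32 inHg

1 psi = 2.03602 inHg, so 12.926 × 2.03602 = 26.32 inHg.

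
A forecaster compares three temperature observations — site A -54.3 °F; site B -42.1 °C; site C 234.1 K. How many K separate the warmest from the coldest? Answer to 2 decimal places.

site A: -54.3 °F = -47.944 °C.
site C: 234.1 K = -39.050 °C.
Spread: (-39.050) − (-47.944) = 8.894 °C.

8.89 K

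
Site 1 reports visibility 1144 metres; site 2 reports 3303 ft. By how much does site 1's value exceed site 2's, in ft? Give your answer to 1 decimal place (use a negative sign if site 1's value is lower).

site 1: 1144 m = 3753.281 ft.
Difference: 3753.281 − 3303.000 = 450.3 ft.

450.3 ft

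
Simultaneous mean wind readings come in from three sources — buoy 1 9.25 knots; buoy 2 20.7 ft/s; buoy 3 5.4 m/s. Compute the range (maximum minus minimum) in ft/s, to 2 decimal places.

5.09 ft/s

buoy 1: 9.25 kt = 15.6122 ft/s.
buoy 3: 5.4 m/s = 17.7165 ft/s.
Spread: 20.7000 − 15.6122 = 5.09 ft/s.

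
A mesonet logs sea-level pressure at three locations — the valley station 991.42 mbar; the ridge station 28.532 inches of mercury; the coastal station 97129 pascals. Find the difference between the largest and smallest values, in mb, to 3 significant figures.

the ridge station: 28.532 inHg = 966.205 mb.
the coastal station: 97129 Pa = 971.290 mb.
Spread: 991.420 − 966.205 = 25.2 mb.

25.2 mb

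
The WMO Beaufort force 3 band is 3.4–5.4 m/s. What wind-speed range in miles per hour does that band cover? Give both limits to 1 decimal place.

7.6 to 12.1 mph

3.4–5.4 m/s × 2.237 = 7.6–12.1 mph.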